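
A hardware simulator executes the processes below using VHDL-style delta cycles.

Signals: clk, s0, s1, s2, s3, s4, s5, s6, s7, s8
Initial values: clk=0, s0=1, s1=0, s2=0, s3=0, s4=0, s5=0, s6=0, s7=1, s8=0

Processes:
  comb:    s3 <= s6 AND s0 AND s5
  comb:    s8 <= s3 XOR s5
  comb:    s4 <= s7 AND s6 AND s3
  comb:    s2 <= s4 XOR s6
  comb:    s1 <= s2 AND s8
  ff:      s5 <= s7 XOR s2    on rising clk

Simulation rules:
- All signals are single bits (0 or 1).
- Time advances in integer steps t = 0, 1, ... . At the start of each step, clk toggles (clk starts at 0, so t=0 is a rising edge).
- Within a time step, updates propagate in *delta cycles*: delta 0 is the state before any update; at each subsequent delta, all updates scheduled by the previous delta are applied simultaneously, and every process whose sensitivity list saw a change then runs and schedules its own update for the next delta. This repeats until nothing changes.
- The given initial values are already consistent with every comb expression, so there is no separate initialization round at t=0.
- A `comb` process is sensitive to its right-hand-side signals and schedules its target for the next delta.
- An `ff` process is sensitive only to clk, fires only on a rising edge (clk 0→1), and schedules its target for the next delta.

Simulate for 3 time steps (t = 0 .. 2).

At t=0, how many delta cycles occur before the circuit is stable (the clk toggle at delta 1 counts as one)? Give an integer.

3

t0.Δ0 s1=0 s8=0 clk=0 s3=0 s0=1 s4=0 s2=0 s7=1 s5=0 s6=0
t0.Δ1 s1=0 s8=0 clk=1 s3=0 s0=1 s4=0 s2=0 s7=1 s5=0 s6=0
t0.Δ2 s1=0 s8=0 clk=1 s3=0 s0=1 s4=0 s2=0 s7=1 s5=1 s6=0
t0.Δ3 s1=0 s8=1 clk=1 s3=0 s0=1 s4=0 s2=0 s7=1 s5=1 s6=0
t1.Δ0 s1=0 s8=1 clk=1 s3=0 s0=1 s4=0 s2=0 s7=1 s5=1 s6=0
t1.Δ1 s1=0 s8=1 clk=0 s3=0 s0=1 s4=0 s2=0 s7=1 s5=1 s6=0
t2.Δ0 s1=0 s8=1 clk=0 s3=0 s0=1 s4=0 s2=0 s7=1 s5=1 s6=0
t2.Δ1 s1=0 s8=1 clk=1 s3=0 s0=1 s4=0 s2=0 s7=1 s5=1 s6=0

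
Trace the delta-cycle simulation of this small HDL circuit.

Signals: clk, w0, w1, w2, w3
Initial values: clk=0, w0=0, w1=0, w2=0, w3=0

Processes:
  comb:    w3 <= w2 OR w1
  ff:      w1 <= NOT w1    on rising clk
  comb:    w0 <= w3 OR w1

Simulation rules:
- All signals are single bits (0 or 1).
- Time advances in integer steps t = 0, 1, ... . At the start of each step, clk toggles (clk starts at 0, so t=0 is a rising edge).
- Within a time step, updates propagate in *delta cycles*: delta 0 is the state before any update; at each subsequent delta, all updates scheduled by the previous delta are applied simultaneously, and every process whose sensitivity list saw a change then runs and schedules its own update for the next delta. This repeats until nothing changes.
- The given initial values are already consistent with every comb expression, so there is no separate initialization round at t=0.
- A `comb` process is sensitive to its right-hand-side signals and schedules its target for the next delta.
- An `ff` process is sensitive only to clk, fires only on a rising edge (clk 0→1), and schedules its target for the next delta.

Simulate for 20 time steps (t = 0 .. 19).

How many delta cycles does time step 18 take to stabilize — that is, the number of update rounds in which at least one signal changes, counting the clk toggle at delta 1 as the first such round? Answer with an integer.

4

[bits: w1,w0,w3,w2,clk]
t=0: Δ0=00000 Δ1=00001 Δ2=10001 Δ3=11101 | 3Δ
t=1: Δ0=11101 Δ1=11100 | 1Δ
t=2: Δ0=11100 Δ1=11101 Δ2=01101 Δ3=01001 Δ4=00001 | 4Δ
t=3: Δ0=00001 Δ1=00000 | 1Δ
t=4: Δ0=00000 Δ1=00001 Δ2=10001 Δ3=11101 | 3Δ
t=5: Δ0=11101 Δ1=11100 | 1Δ
t=6: Δ0=11100 Δ1=11101 Δ2=01101 Δ3=01001 Δ4=00001 | 4Δ
t=7: Δ0=00001 Δ1=00000 | 1Δ
t=8: Δ0=00000 Δ1=00001 Δ2=10001 Δ3=11101 | 3Δ
t=9: Δ0=11101 Δ1=11100 | 1Δ
t=10: Δ0=11100 Δ1=11101 Δ2=01101 Δ3=01001 Δ4=00001 | 4Δ
t=11: Δ0=00001 Δ1=00000 | 1Δ
t=12: Δ0=00000 Δ1=00001 Δ2=10001 Δ3=11101 | 3Δ
t=13: Δ0=11101 Δ1=11100 | 1Δ
t=14: Δ0=11100 Δ1=11101 Δ2=01101 Δ3=01001 Δ4=00001 | 4Δ
t=15: Δ0=00001 Δ1=00000 | 1Δ
t=16: Δ0=00000 Δ1=00001 Δ2=10001 Δ3=11101 | 3Δ
t=17: Δ0=11101 Δ1=11100 | 1Δ
t=18: Δ0=11100 Δ1=11101 Δ2=01101 Δ3=01001 Δ4=00001 | 4Δ
t=19: Δ0=00001 Δ1=00000 | 1Δ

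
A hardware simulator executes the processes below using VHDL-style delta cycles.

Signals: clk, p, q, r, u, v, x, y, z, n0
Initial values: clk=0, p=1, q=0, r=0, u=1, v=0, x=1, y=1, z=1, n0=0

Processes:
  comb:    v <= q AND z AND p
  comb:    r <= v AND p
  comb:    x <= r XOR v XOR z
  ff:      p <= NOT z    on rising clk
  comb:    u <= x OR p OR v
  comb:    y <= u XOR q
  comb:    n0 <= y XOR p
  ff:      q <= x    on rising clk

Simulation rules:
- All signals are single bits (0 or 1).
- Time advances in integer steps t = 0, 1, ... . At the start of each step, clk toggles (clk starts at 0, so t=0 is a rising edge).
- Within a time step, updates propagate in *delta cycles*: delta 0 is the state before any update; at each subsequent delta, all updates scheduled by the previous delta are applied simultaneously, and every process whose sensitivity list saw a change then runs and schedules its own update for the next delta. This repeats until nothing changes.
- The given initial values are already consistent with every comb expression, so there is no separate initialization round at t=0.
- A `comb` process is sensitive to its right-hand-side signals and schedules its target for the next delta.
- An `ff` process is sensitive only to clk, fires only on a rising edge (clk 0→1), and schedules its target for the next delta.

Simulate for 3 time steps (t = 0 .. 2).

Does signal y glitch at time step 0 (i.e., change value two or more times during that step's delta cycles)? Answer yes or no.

no

[bits: p,y,v,clk,x,u,z,q,n0,r]
t=0: Δ0=1100111000 Δ1=1101111000 Δ2=0101111100 Δ3=0001111110 Δ4=0001111100 | 4Δ
t=1: Δ0=0001111100 Δ1=0000111100 | 1Δ
t=2: Δ0=0000111100 Δ1=0001111100 | 1Δ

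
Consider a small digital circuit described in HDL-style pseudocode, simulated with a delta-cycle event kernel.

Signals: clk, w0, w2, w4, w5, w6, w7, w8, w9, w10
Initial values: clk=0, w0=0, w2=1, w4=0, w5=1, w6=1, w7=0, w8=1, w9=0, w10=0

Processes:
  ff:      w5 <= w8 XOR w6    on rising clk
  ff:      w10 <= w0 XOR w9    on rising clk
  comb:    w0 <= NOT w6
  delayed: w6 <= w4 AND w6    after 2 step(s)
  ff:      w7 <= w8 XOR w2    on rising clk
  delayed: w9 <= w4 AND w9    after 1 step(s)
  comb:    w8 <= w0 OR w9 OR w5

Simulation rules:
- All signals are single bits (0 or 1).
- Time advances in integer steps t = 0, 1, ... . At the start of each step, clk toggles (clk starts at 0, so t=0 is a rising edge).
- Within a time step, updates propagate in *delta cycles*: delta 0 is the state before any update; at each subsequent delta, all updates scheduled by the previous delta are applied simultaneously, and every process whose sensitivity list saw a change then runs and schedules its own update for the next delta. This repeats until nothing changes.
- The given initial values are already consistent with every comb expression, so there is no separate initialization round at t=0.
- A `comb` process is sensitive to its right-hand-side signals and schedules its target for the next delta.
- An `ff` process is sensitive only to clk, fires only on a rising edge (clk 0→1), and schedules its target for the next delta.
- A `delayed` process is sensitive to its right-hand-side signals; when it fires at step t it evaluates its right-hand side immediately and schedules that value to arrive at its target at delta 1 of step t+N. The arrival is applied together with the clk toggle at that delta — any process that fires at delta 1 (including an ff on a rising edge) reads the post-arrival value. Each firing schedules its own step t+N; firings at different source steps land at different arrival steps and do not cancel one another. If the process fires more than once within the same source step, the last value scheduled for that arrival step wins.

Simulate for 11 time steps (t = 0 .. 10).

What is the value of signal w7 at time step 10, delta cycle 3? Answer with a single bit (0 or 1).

[bits: w4,w0,w7,w10,w5,w6,w2,w8,w9,clk]
t=0: Δ0=0000111100 Δ1=0000111101 Δ2=0000011101 Δ3=0000011001 | 3Δ
t=1: Δ0=0000011001 Δ1=0000011000 | 1Δ
t=2: Δ0=0000011000 Δ1=0000011001 Δ2=0010111001 Δ3=0010111101 | 3Δ
t=3: Δ0=0010111101 Δ1=0010111100 | 1Δ
t=4: Δ0=0010111100 Δ1=0010111101 Δ2=0000011101 Δ3=0000011001 | 3Δ
t=5: Δ0=0000011001 Δ1=0000011000 | 1Δ
t=6: Δ0=0000011000 Δ1=0000011001 Δ2=0010111001 Δ3=0010111101 | 3Δ
t=7: Δ0=0010111101 Δ1=0010111100 | 1Δ
t=8: Δ0=0010111100 Δ1=0010111101 Δ2=0000011101 Δ3=0000011001 | 3Δ
t=9: Δ0=0000011001 Δ1=0000011000 | 1Δ
t=10: Δ0=0000011000 Δ1=0000011001 Δ2=0010111001 Δ3=0010111101 | 3Δ

1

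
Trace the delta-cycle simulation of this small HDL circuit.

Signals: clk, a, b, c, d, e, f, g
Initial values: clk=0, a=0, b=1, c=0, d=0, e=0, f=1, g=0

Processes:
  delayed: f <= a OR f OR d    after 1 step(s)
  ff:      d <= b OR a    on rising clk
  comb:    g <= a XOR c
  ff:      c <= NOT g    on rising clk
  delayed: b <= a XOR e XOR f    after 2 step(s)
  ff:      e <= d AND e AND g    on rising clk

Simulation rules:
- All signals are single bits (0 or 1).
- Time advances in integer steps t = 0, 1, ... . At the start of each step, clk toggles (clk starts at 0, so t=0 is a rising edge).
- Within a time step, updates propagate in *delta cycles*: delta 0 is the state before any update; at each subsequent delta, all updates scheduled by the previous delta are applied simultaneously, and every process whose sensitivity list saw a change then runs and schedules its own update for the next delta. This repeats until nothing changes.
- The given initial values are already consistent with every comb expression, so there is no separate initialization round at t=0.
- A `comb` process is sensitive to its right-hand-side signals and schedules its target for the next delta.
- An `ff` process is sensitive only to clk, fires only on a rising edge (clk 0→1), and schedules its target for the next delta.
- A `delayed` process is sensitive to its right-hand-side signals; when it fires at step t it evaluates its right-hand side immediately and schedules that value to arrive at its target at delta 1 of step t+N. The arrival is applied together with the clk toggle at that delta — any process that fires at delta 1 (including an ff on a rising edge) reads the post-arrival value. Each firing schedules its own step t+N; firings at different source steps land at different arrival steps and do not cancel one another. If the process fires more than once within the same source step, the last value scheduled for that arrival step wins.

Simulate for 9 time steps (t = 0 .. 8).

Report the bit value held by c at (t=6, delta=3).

0

[bits: d,f,b,a,e,clk,g,c]
t=0: Δ0=01100000 Δ1=01100100 Δ2=11100101 Δ3=11100111 | 3Δ
t=1: Δ0=11100111 Δ1=11100011 | 1Δ
t=2: Δ0=11100011 Δ1=11100111 Δ2=11100110 Δ3=11100100 | 3Δ
t=3: Δ0=11100100 Δ1=11100000 | 1Δ
t=4: Δ0=11100000 Δ1=11100100 Δ2=11100101 Δ3=11100111 | 3Δ
t=5: Δ0=11100111 Δ1=11100011 | 1Δ
t=6: Δ0=11100011 Δ1=11100111 Δ2=11100110 Δ3=11100100 | 3Δ
t=7: Δ0=11100100 Δ1=11100000 | 1Δ
t=8: Δ0=11100000 Δ1=11100100 Δ2=11100101 Δ3=11100111 | 3Δ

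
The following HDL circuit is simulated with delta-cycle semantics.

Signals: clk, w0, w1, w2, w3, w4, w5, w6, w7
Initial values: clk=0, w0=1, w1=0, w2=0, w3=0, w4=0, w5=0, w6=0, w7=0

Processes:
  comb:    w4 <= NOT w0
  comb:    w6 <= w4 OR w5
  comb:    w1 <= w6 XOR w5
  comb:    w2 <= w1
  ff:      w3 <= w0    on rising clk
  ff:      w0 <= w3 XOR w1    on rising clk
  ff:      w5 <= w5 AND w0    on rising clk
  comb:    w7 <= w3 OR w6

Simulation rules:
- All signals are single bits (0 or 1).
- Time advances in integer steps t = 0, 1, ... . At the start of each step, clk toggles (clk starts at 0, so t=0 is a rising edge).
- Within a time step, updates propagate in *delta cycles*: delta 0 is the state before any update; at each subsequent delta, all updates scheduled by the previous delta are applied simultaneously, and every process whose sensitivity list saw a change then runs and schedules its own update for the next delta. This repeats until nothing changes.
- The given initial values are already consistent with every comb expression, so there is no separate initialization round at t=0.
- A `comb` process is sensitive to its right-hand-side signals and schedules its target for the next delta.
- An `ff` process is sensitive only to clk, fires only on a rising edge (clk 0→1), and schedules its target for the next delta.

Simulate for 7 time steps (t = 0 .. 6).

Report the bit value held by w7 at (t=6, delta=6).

1

t=0 Δ0: w6=0 w1=0 w5=0 w7=0 w2=0 w4=0 clk=0 w0=1 w3=0
  Δ1: clk:0→1
  Δ2: w0:1→0, w3:0→1
  Δ3: w7:0→1, w4:0→1
  Δ4: w6:0→1
  Δ5: w1:0→1
  Δ6: w2:0→1
  (6Δ to stable)
t=1 Δ0: w6=1 w1=1 w5=0 w7=1 w2=1 w4=1 clk=1 w0=0 w3=1
  Δ1: clk:1→0
  (1Δ to stable)
t=2 Δ0: w6=1 w1=1 w5=0 w7=1 w2=1 w4=1 clk=0 w0=0 w3=1
  Δ1: clk:0→1
  Δ2: w3:1→0
  (2Δ to stable)
t=3 Δ0: w6=1 w1=1 w5=0 w7=1 w2=1 w4=1 clk=1 w0=0 w3=0
  Δ1: clk:1→0
  (1Δ to stable)
t=4 Δ0: w6=1 w1=1 w5=0 w7=1 w2=1 w4=1 clk=0 w0=0 w3=0
  Δ1: clk:0→1
  Δ2: w0:0→1
  Δ3: w4:1→0
  Δ4: w6:1→0
  Δ5: w1:1→0, w7:1→0
  Δ6: w2:1→0
  (6Δ to stable)
t=5 Δ0: w6=0 w1=0 w5=0 w7=0 w2=0 w4=0 clk=1 w0=1 w3=0
  Δ1: clk:1→0
  (1Δ to stable)
t=6 Δ0: w6=0 w1=0 w5=0 w7=0 w2=0 w4=0 clk=0 w0=1 w3=0
  Δ1: clk:0→1
  Δ2: w0:1→0, w3:0→1
  Δ3: w7:0→1, w4:0→1
  Δ4: w6:0→1
  Δ5: w1:0→1
  Δ6: w2:0→1
  (6Δ to stable)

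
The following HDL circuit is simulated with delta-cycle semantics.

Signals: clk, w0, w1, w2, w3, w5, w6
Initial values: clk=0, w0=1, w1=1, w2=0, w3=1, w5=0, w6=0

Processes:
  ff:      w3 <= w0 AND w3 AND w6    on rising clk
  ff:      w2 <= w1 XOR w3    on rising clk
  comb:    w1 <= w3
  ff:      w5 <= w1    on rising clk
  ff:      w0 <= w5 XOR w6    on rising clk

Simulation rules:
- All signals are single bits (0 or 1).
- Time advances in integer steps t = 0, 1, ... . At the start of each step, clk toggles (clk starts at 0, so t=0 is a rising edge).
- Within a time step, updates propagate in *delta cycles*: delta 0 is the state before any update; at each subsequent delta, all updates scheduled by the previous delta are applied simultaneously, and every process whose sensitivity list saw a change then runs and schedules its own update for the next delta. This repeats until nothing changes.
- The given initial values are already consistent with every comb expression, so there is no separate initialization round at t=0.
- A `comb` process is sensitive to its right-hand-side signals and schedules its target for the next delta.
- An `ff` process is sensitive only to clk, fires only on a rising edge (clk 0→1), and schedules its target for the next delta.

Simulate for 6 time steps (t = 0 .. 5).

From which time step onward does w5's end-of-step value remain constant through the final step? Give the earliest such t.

t=0 Δ0: w5=0 w1=1 w6=0 clk=0 w3=1 w0=1 w2=0
  Δ1: clk:0→1
  Δ2: w5:0→1, w3:1→0, w0:1→0
  Δ3: w1:1→0
  (3Δ to stable)
t=1 Δ0: w5=1 w1=0 w6=0 clk=1 w3=0 w0=0 w2=0
  Δ1: clk:1→0
  (1Δ to stable)
t=2 Δ0: w5=1 w1=0 w6=0 clk=0 w3=0 w0=0 w2=0
  Δ1: clk:0→1
  Δ2: w5:1→0, w0:0→1
  (2Δ to stable)
t=3 Δ0: w5=0 w1=0 w6=0 clk=1 w3=0 w0=1 w2=0
  Δ1: clk:1→0
  (1Δ to stable)
t=4 Δ0: w5=0 w1=0 w6=0 clk=0 w3=0 w0=1 w2=0
  Δ1: clk:0→1
  Δ2: w0:1→0
  (2Δ to stable)
t=5 Δ0: w5=0 w1=0 w6=0 clk=1 w3=0 w0=0 w2=0
  Δ1: clk:1→0
  (1Δ to stable)

2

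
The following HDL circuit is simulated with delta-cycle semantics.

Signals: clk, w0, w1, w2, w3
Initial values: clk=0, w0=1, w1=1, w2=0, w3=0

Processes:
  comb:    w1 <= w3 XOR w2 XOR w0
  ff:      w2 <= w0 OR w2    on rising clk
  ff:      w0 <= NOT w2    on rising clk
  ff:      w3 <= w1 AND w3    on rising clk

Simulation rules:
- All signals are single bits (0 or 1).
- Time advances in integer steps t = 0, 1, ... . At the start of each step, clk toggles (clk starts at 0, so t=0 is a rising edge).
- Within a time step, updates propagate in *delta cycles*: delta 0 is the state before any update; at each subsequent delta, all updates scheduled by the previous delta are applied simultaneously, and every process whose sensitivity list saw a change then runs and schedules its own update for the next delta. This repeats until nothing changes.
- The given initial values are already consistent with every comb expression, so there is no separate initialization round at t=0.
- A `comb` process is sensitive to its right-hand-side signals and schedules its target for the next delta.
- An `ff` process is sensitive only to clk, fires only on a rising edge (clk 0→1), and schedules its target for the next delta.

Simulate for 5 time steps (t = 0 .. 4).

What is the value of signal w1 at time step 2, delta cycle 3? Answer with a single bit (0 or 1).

1

t=0 Δ0: w3=0 w0=1 w2=0 clk=0 w1=1
  Δ1: clk:0→1
  Δ2: w2:0→1
  Δ3: w1:1→0
  (3Δ to stable)
t=1 Δ0: w3=0 w0=1 w2=1 clk=1 w1=0
  Δ1: clk:1→0
  (1Δ to stable)
t=2 Δ0: w3=0 w0=1 w2=1 clk=0 w1=0
  Δ1: clk:0→1
  Δ2: w0:1→0
  Δ3: w1:0→1
  (3Δ to stable)
t=3 Δ0: w3=0 w0=0 w2=1 clk=1 w1=1
  Δ1: clk:1→0
  (1Δ to stable)
t=4 Δ0: w3=0 w0=0 w2=1 clk=0 w1=1
  Δ1: clk:0→1
  (1Δ to stable)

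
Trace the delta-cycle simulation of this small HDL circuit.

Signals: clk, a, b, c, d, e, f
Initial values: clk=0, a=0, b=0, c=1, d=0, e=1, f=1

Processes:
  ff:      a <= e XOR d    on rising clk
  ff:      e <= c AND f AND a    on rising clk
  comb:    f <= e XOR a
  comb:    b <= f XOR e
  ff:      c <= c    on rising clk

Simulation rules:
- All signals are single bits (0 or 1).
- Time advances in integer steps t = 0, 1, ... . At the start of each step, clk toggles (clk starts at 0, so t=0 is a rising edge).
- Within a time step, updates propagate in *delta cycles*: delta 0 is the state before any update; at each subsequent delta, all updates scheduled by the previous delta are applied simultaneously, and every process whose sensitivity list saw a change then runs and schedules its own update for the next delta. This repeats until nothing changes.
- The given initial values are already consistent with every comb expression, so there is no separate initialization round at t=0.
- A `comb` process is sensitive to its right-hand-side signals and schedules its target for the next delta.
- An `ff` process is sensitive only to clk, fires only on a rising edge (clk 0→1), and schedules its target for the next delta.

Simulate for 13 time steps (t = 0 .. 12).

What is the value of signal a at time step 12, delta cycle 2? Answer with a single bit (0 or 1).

1

t0.Δ0 c=1 b=0 f=1 d=0 clk=0 a=0 e=1
t0.Δ1 c=1 b=0 f=1 d=0 clk=1 a=0 e=1
t0.Δ2 c=1 b=0 f=1 d=0 clk=1 a=1 e=0
t0.Δ3 c=1 b=1 f=1 d=0 clk=1 a=1 e=0
t1.Δ0 c=1 b=1 f=1 d=0 clk=1 a=1 e=0
t1.Δ1 c=1 b=1 f=1 d=0 clk=0 a=1 e=0
t2.Δ0 c=1 b=1 f=1 d=0 clk=0 a=1 e=0
t2.Δ1 c=1 b=1 f=1 d=0 clk=1 a=1 e=0
t2.Δ2 c=1 b=1 f=1 d=0 clk=1 a=0 e=1
t2.Δ3 c=1 b=0 f=1 d=0 clk=1 a=0 e=1
t3.Δ0 c=1 b=0 f=1 d=0 clk=1 a=0 e=1
t3.Δ1 c=1 b=0 f=1 d=0 clk=0 a=0 e=1
t4.Δ0 c=1 b=0 f=1 d=0 clk=0 a=0 e=1
t4.Δ1 c=1 b=0 f=1 d=0 clk=1 a=0 e=1
t4.Δ2 c=1 b=0 f=1 d=0 clk=1 a=1 e=0
t4.Δ3 c=1 b=1 f=1 d=0 clk=1 a=1 e=0
t5.Δ0 c=1 b=1 f=1 d=0 clk=1 a=1 e=0
t5.Δ1 c=1 b=1 f=1 d=0 clk=0 a=1 e=0
t6.Δ0 c=1 b=1 f=1 d=0 clk=0 a=1 e=0
t6.Δ1 c=1 b=1 f=1 d=0 clk=1 a=1 e=0
t6.Δ2 c=1 b=1 f=1 d=0 clk=1 a=0 e=1
t6.Δ3 c=1 b=0 f=1 d=0 clk=1 a=0 e=1
t7.Δ0 c=1 b=0 f=1 d=0 clk=1 a=0 e=1
t7.Δ1 c=1 b=0 f=1 d=0 clk=0 a=0 e=1
t8.Δ0 c=1 b=0 f=1 d=0 clk=0 a=0 e=1
t8.Δ1 c=1 b=0 f=1 d=0 clk=1 a=0 e=1
t8.Δ2 c=1 b=0 f=1 d=0 clk=1 a=1 e=0
t8.Δ3 c=1 b=1 f=1 d=0 clk=1 a=1 e=0
t9.Δ0 c=1 b=1 f=1 d=0 clk=1 a=1 e=0
t9.Δ1 c=1 b=1 f=1 d=0 clk=0 a=1 e=0
t10.Δ0 c=1 b=1 f=1 d=0 clk=0 a=1 e=0
t10.Δ1 c=1 b=1 f=1 d=0 clk=1 a=1 e=0
t10.Δ2 c=1 b=1 f=1 d=0 clk=1 a=0 e=1
t10.Δ3 c=1 b=0 f=1 d=0 clk=1 a=0 e=1
t11.Δ0 c=1 b=0 f=1 d=0 clk=1 a=0 e=1
t11.Δ1 c=1 b=0 f=1 d=0 clk=0 a=0 e=1
t12.Δ0 c=1 b=0 f=1 d=0 clk=0 a=0 e=1
t12.Δ1 c=1 b=0 f=1 d=0 clk=1 a=0 e=1
t12.Δ2 c=1 b=0 f=1 d=0 clk=1 a=1 e=0
t12.Δ3 c=1 b=1 f=1 d=0 clk=1 a=1 e=0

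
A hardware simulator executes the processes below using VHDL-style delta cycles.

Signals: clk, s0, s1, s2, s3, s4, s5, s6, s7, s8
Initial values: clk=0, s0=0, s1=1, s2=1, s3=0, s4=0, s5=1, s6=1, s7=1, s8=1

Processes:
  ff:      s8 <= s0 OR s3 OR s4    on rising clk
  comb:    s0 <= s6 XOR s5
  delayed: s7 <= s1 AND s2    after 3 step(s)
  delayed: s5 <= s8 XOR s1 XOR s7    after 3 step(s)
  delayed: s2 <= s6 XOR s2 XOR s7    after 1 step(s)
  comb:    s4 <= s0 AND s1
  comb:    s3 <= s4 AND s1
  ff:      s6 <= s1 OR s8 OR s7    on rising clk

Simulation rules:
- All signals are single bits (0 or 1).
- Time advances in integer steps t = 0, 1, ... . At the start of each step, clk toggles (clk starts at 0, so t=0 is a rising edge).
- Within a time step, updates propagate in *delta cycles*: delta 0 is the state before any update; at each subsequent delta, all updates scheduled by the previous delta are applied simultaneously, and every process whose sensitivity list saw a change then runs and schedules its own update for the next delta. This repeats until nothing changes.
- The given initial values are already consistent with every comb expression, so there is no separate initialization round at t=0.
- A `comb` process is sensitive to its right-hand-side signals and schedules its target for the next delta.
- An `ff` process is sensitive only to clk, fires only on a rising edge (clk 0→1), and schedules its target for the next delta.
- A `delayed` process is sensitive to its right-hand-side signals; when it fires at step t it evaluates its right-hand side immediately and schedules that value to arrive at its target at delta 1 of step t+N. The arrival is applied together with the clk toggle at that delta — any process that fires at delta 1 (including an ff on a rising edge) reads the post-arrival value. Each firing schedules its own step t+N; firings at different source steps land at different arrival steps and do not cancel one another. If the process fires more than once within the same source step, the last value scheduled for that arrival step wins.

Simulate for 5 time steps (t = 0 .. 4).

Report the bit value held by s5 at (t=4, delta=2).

t0.Δ0 s0=0 s7=1 s5=1 s8=1 s1=1 s4=0 s3=0 s2=1 s6=1 clk=0
t0.Δ1 s0=0 s7=1 s5=1 s8=1 s1=1 s4=0 s3=0 s2=1 s6=1 clk=1
t0.Δ2 s0=0 s7=1 s5=1 s8=0 s1=1 s4=0 s3=0 s2=1 s6=1 clk=1
t1.Δ0 s0=0 s7=1 s5=1 s8=0 s1=1 s4=0 s3=0 s2=1 s6=1 clk=1
t1.Δ1 s0=0 s7=1 s5=1 s8=0 s1=1 s4=0 s3=0 s2=1 s6=1 clk=0
t2.Δ0 s0=0 s7=1 s5=1 s8=0 s1=1 s4=0 s3=0 s2=1 s6=1 clk=0
t2.Δ1 s0=0 s7=1 s5=1 s8=0 s1=1 s4=0 s3=0 s2=1 s6=1 clk=1
t3.Δ0 s0=0 s7=1 s5=1 s8=0 s1=1 s4=0 s3=0 s2=1 s6=1 clk=1
t3.Δ1 s0=0 s7=1 s5=0 s8=0 s1=1 s4=0 s3=0 s2=1 s6=1 clk=0
t3.Δ2 s0=1 s7=1 s5=0 s8=0 s1=1 s4=0 s3=0 s2=1 s6=1 clk=0
t3.Δ3 s0=1 s7=1 s5=0 s8=0 s1=1 s4=1 s3=0 s2=1 s6=1 clk=0
t3.Δ4 s0=1 s7=1 s5=0 s8=0 s1=1 s4=1 s3=1 s2=1 s6=1 clk=0
t4.Δ0 s0=1 s7=1 s5=0 s8=0 s1=1 s4=1 s3=1 s2=1 s6=1 clk=0
t4.Δ1 s0=1 s7=1 s5=0 s8=0 s1=1 s4=1 s3=1 s2=1 s6=1 clk=1
t4.Δ2 s0=1 s7=1 s5=0 s8=1 s1=1 s4=1 s3=1 s2=1 s6=1 clk=1

0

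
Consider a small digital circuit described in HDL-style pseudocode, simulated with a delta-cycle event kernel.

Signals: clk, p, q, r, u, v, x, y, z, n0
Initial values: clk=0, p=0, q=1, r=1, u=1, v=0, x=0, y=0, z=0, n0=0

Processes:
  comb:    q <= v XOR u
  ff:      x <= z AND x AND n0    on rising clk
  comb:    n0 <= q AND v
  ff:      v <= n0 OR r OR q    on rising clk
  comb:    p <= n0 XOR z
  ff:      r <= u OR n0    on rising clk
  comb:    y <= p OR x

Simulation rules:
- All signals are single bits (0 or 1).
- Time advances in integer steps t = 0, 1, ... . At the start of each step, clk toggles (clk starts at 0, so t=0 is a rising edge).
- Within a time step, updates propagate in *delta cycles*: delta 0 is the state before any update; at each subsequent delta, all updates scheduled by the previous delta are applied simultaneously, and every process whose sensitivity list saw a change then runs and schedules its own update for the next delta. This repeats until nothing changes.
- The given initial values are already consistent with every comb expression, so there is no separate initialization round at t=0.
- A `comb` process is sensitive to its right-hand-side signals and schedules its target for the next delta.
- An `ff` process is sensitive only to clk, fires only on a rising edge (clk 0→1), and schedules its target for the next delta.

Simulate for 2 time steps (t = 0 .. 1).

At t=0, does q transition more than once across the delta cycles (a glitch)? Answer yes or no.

no

t=0 Δ0: clk=0 q=1 x=0 n0=0 r=1 z=0 v=0 p=0 y=0 u=1
  Δ1: clk:0→1
  Δ2: v:0→1
  Δ3: q:1→0, n0:0→1
  Δ4: n0:1→0, p:0→1
  Δ5: p:1→0, y:0→1
  Δ6: y:1→0
  (6Δ to stable)
t=1 Δ0: clk=1 q=0 x=0 n0=0 r=1 z=0 v=1 p=0 y=0 u=1
  Δ1: clk:1→0
  (1Δ to stable)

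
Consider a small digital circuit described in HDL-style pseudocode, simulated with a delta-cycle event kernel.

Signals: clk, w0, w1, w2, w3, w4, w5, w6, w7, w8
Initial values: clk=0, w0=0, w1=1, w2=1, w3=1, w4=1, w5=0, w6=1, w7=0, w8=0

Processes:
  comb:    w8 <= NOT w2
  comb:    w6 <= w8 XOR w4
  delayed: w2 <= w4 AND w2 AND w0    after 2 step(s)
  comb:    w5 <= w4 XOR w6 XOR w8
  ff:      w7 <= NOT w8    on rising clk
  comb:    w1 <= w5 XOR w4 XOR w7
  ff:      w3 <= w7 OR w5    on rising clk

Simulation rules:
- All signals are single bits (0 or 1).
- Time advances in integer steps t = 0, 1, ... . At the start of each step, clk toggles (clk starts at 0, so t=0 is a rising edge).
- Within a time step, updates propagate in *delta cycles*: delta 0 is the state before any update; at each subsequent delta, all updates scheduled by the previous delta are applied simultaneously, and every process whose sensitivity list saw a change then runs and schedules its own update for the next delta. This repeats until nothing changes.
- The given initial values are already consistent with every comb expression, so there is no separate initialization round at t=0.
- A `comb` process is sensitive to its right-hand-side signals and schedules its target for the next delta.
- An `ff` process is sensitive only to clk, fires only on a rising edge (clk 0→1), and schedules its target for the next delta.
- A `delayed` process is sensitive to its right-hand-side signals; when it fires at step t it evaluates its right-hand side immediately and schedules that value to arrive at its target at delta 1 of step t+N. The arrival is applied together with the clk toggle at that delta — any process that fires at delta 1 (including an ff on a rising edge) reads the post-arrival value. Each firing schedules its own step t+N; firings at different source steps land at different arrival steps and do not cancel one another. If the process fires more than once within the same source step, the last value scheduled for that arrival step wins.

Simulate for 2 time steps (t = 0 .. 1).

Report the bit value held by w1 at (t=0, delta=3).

t=0 Δ0: w6=1 clk=0 w1=1 w4=1 w0=0 w5=0 w2=1 w7=0 w3=1 w8=0
  Δ1: clk:0→1
  Δ2: w7:0→1, w3:1→0
  Δ3: w1:1→0
  (3Δ to stable)
t=1 Δ0: w6=1 clk=1 w1=0 w4=1 w0=0 w5=0 w2=1 w7=1 w3=0 w8=0
  Δ1: clk:1→0
  (1Δ to stable)

0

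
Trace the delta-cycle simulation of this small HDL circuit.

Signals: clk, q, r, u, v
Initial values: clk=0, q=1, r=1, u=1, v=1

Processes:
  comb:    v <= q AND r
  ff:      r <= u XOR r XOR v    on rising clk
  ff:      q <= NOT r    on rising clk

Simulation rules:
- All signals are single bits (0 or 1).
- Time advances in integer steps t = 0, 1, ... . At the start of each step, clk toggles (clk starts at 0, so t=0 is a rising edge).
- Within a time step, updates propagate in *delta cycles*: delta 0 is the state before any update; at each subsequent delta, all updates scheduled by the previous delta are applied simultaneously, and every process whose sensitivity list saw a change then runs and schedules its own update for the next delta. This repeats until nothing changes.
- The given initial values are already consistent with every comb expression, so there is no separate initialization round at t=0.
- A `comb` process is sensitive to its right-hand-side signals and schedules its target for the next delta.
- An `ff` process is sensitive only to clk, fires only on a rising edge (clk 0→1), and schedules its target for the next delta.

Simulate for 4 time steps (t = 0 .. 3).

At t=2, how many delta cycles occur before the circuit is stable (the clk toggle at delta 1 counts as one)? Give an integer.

2

t0.Δ0 q=1 clk=0 r=1 u=1 v=1
t0.Δ1 q=1 clk=1 r=1 u=1 v=1
t0.Δ2 q=0 clk=1 r=1 u=1 v=1
t0.Δ3 q=0 clk=1 r=1 u=1 v=0
t1.Δ0 q=0 clk=1 r=1 u=1 v=0
t1.Δ1 q=0 clk=0 r=1 u=1 v=0
t2.Δ0 q=0 clk=0 r=1 u=1 v=0
t2.Δ1 q=0 clk=1 r=1 u=1 v=0
t2.Δ2 q=0 clk=1 r=0 u=1 v=0
t3.Δ0 q=0 clk=1 r=0 u=1 v=0
t3.Δ1 q=0 clk=0 r=0 u=1 v=0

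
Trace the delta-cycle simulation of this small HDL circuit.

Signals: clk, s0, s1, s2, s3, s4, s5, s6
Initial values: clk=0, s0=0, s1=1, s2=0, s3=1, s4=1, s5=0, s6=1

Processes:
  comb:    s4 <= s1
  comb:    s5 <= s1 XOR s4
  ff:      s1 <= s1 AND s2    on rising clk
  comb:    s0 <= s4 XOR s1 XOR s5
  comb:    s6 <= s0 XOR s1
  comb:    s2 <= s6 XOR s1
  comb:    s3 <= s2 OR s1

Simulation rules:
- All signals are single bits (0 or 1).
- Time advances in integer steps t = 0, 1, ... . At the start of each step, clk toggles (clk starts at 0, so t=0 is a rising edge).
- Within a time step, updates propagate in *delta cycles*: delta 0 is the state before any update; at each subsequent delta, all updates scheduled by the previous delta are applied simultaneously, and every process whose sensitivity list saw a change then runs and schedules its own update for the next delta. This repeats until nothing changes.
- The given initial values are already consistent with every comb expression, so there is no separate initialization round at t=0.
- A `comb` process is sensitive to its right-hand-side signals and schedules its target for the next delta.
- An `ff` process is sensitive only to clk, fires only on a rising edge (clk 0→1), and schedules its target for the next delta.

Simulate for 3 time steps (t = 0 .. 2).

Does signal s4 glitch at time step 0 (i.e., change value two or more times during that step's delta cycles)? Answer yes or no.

no

t0.Δ0 s2=0 s3=1 clk=0 s6=1 s0=0 s5=0 s1=1 s4=1
t0.Δ1 s2=0 s3=1 clk=1 s6=1 s0=0 s5=0 s1=1 s4=1
t0.Δ2 s2=0 s3=1 clk=1 s6=1 s0=0 s5=0 s1=0 s4=1
t0.Δ3 s2=1 s3=0 clk=1 s6=0 s0=1 s5=1 s1=0 s4=0
t0.Δ4 s2=0 s3=1 clk=1 s6=1 s0=1 s5=0 s1=0 s4=0
t0.Δ5 s2=1 s3=0 clk=1 s6=1 s0=0 s5=0 s1=0 s4=0
t0.Δ6 s2=1 s3=1 clk=1 s6=0 s0=0 s5=0 s1=0 s4=0
t0.Δ7 s2=0 s3=1 clk=1 s6=0 s0=0 s5=0 s1=0 s4=0
t0.Δ8 s2=0 s3=0 clk=1 s6=0 s0=0 s5=0 s1=0 s4=0
t1.Δ0 s2=0 s3=0 clk=1 s6=0 s0=0 s5=0 s1=0 s4=0
t1.Δ1 s2=0 s3=0 clk=0 s6=0 s0=0 s5=0 s1=0 s4=0
t2.Δ0 s2=0 s3=0 clk=0 s6=0 s0=0 s5=0 s1=0 s4=0
t2.Δ1 s2=0 s3=0 clk=1 s6=0 s0=0 s5=0 s1=0 s4=0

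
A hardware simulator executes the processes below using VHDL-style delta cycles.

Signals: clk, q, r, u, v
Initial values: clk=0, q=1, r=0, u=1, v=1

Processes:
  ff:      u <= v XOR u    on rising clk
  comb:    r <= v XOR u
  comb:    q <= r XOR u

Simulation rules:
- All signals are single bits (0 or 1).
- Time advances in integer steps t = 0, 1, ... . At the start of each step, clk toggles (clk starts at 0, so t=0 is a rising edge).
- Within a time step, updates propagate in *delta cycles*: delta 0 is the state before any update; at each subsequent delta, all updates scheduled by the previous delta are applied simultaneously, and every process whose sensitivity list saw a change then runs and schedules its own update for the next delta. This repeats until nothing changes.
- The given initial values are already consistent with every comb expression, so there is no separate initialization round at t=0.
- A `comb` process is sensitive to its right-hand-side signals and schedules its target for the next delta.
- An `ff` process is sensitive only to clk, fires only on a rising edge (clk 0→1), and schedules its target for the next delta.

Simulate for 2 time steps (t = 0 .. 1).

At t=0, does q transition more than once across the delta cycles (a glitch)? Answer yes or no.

[bits: q,r,v,u,clk]
t=0: Δ0=10110 Δ1=10111 Δ2=10101 Δ3=01101 Δ4=11101 | 4Δ
t=1: Δ0=11101 Δ1=11100 | 1Δ

yes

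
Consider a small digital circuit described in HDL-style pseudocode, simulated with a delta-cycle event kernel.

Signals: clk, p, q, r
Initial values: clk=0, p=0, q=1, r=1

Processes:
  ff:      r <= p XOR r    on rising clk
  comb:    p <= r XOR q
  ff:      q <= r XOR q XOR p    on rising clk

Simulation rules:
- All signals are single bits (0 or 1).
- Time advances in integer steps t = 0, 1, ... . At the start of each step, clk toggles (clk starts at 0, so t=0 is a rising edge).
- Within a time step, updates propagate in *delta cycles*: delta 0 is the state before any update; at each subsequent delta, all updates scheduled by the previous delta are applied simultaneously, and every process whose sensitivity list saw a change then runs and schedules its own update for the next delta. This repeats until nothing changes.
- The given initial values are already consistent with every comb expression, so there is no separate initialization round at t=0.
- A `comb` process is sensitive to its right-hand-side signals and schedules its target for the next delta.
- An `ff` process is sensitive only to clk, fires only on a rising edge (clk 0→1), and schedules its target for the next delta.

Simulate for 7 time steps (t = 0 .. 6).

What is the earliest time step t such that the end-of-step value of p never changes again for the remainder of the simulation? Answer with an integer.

2

t0.Δ0 clk=0 p=0 r=1 q=1
t0.Δ1 clk=1 p=0 r=1 q=1
t0.Δ2 clk=1 p=0 r=1 q=0
t0.Δ3 clk=1 p=1 r=1 q=0
t1.Δ0 clk=1 p=1 r=1 q=0
t1.Δ1 clk=0 p=1 r=1 q=0
t2.Δ0 clk=0 p=1 r=1 q=0
t2.Δ1 clk=1 p=1 r=1 q=0
t2.Δ2 clk=1 p=1 r=0 q=0
t2.Δ3 clk=1 p=0 r=0 q=0
t3.Δ0 clk=1 p=0 r=0 q=0
t3.Δ1 clk=0 p=0 r=0 q=0
t4.Δ0 clk=0 p=0 r=0 q=0
t4.Δ1 clk=1 p=0 r=0 q=0
t5.Δ0 clk=1 p=0 r=0 q=0
t5.Δ1 clk=0 p=0 r=0 q=0
t6.Δ0 clk=0 p=0 r=0 q=0
t6.Δ1 clk=1 p=0 r=0 q=0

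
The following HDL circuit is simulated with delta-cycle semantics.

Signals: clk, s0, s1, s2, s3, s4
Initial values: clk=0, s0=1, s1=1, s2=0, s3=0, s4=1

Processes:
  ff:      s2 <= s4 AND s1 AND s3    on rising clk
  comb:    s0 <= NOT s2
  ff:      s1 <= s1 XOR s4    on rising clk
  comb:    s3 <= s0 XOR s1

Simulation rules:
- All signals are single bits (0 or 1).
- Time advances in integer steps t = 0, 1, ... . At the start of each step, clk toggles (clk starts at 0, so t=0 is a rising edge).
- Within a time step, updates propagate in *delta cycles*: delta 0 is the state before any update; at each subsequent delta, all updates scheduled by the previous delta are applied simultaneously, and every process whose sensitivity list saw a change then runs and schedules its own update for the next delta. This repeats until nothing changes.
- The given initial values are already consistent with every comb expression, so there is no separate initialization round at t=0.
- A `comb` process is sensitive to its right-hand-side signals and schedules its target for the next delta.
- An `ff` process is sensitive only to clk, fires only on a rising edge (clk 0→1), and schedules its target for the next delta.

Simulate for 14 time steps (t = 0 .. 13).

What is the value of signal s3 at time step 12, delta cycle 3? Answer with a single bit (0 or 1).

t0.Δ0 s0=1 s3=0 s2=0 s4=1 clk=0 s1=1
t0.Δ1 s0=1 s3=0 s2=0 s4=1 clk=1 s1=1
t0.Δ2 s0=1 s3=0 s2=0 s4=1 clk=1 s1=0
t0.Δ3 s0=1 s3=1 s2=0 s4=1 clk=1 s1=0
t1.Δ0 s0=1 s3=1 s2=0 s4=1 clk=1 s1=0
t1.Δ1 s0=1 s3=1 s2=0 s4=1 clk=0 s1=0
t2.Δ0 s0=1 s3=1 s2=0 s4=1 clk=0 s1=0
t2.Δ1 s0=1 s3=1 s2=0 s4=1 clk=1 s1=0
t2.Δ2 s0=1 s3=1 s2=0 s4=1 clk=1 s1=1
t2.Δ3 s0=1 s3=0 s2=0 s4=1 clk=1 s1=1
t3.Δ0 s0=1 s3=0 s2=0 s4=1 clk=1 s1=1
t3.Δ1 s0=1 s3=0 s2=0 s4=1 clk=0 s1=1
t4.Δ0 s0=1 s3=0 s2=0 s4=1 clk=0 s1=1
t4.Δ1 s0=1 s3=0 s2=0 s4=1 clk=1 s1=1
t4.Δ2 s0=1 s3=0 s2=0 s4=1 clk=1 s1=0
t4.Δ3 s0=1 s3=1 s2=0 s4=1 clk=1 s1=0
t5.Δ0 s0=1 s3=1 s2=0 s4=1 clk=1 s1=0
t5.Δ1 s0=1 s3=1 s2=0 s4=1 clk=0 s1=0
t6.Δ0 s0=1 s3=1 s2=0 s4=1 clk=0 s1=0
t6.Δ1 s0=1 s3=1 s2=0 s4=1 clk=1 s1=0
t6.Δ2 s0=1 s3=1 s2=0 s4=1 clk=1 s1=1
t6.Δ3 s0=1 s3=0 s2=0 s4=1 clk=1 s1=1
t7.Δ0 s0=1 s3=0 s2=0 s4=1 clk=1 s1=1
t7.Δ1 s0=1 s3=0 s2=0 s4=1 clk=0 s1=1
t8.Δ0 s0=1 s3=0 s2=0 s4=1 clk=0 s1=1
t8.Δ1 s0=1 s3=0 s2=0 s4=1 clk=1 s1=1
t8.Δ2 s0=1 s3=0 s2=0 s4=1 clk=1 s1=0
t8.Δ3 s0=1 s3=1 s2=0 s4=1 clk=1 s1=0
t9.Δ0 s0=1 s3=1 s2=0 s4=1 clk=1 s1=0
t9.Δ1 s0=1 s3=1 s2=0 s4=1 clk=0 s1=0
t10.Δ0 s0=1 s3=1 s2=0 s4=1 clk=0 s1=0
t10.Δ1 s0=1 s3=1 s2=0 s4=1 clk=1 s1=0
t10.Δ2 s0=1 s3=1 s2=0 s4=1 clk=1 s1=1
t10.Δ3 s0=1 s3=0 s2=0 s4=1 clk=1 s1=1
t11.Δ0 s0=1 s3=0 s2=0 s4=1 clk=1 s1=1
t11.Δ1 s0=1 s3=0 s2=0 s4=1 clk=0 s1=1
t12.Δ0 s0=1 s3=0 s2=0 s4=1 clk=0 s1=1
t12.Δ1 s0=1 s3=0 s2=0 s4=1 clk=1 s1=1
t12.Δ2 s0=1 s3=0 s2=0 s4=1 clk=1 s1=0
t12.Δ3 s0=1 s3=1 s2=0 s4=1 clk=1 s1=0
t13.Δ0 s0=1 s3=1 s2=0 s4=1 clk=1 s1=0
t13.Δ1 s0=1 s3=1 s2=0 s4=1 clk=0 s1=0

1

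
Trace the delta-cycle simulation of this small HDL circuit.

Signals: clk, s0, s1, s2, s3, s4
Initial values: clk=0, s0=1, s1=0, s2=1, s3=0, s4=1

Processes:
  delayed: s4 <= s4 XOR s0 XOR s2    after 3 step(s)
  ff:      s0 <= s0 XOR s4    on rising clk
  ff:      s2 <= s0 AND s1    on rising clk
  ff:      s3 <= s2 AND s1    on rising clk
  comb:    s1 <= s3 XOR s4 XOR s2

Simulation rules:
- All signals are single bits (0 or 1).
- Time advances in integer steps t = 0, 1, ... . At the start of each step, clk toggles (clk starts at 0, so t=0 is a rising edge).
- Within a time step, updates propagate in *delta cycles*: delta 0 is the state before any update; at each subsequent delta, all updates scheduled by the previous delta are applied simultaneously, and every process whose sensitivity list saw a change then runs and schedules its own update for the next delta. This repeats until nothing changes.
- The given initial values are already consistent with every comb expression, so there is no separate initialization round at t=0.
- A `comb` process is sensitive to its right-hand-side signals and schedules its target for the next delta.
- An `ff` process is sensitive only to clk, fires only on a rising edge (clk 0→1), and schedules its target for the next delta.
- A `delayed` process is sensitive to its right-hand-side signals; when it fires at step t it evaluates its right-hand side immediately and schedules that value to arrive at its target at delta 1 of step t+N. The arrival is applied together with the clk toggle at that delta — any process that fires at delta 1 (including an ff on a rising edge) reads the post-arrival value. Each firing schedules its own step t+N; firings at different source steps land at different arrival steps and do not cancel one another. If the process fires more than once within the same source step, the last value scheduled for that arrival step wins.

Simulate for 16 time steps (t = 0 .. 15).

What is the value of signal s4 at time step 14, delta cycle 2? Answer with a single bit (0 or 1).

t=0 Δ0: s3=0 clk=0 s4=1 s0=1 s1=0 s2=1
  Δ1: clk:0→1
  Δ2: s0:1→0, s2:1→0
  Δ3: s1:0→1
  (3Δ to stable)
t=1 Δ0: s3=0 clk=1 s4=1 s0=0 s1=1 s2=0
  Δ1: clk:1→0
  (1Δ to stable)
t=2 Δ0: s3=0 clk=0 s4=1 s0=0 s1=1 s2=0
  Δ1: clk:0→1
  Δ2: s0:0→1
  (2Δ to stable)
t=3 Δ0: s3=0 clk=1 s4=1 s0=1 s1=1 s2=0
  Δ1: clk:1→0
  (1Δ to stable)
t=4 Δ0: s3=0 clk=0 s4=1 s0=1 s1=1 s2=0
  Δ1: clk:0→1
  Δ2: s0:1→0, s2:0→1
  Δ3: s1:1→0
  (3Δ to stable)
t=5 Δ0: s3=0 clk=1 s4=1 s0=0 s1=0 s2=1
  Δ1: clk:1→0, s4:1→0
  Δ2: s1:0→1
  (2Δ to stable)
t=6 Δ0: s3=0 clk=0 s4=0 s0=0 s1=1 s2=1
  Δ1: clk:0→1
  Δ2: s3:0→1, s2:1→0
  (2Δ to stable)
t=7 Δ0: s3=1 clk=1 s4=0 s0=0 s1=1 s2=0
  Δ1: clk:1→0
  (1Δ to stable)
t=8 Δ0: s3=1 clk=0 s4=0 s0=0 s1=1 s2=0
  Δ1: clk:0→1, s4:0→1
  Δ2: s3:1→0, s0:0→1, s1:1→0
  Δ3: s1:0→1
  (3Δ to stable)
t=9 Δ0: s3=0 clk=1 s4=1 s0=1 s1=1 s2=0
  Δ1: clk:1→0, s4:1→0
  Δ2: s1:1→0
  (2Δ to stable)
t=10 Δ0: s3=0 clk=0 s4=0 s0=1 s1=0 s2=0
  Δ1: clk:0→1
  (1Δ to stable)
t=11 Δ0: s3=0 clk=1 s4=0 s0=1 s1=0 s2=0
  Δ1: clk:1→0
  (1Δ to stable)
t=12 Δ0: s3=0 clk=0 s4=0 s0=1 s1=0 s2=0
  Δ1: clk:0→1, s4:0→1
  Δ2: s0:1→0, s1:0→1
  (2Δ to stable)
t=13 Δ0: s3=0 clk=1 s4=1 s0=0 s1=1 s2=0
  Δ1: clk:1→0
  (1Δ to stable)
t=14 Δ0: s3=0 clk=0 s4=1 s0=0 s1=1 s2=0
  Δ1: clk:0→1
  Δ2: s0:0→1
  (2Δ to stable)
t=15 Δ0: s3=0 clk=1 s4=1 s0=1 s1=1 s2=0
  Δ1: clk:1→0
  (1Δ to stable)

1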